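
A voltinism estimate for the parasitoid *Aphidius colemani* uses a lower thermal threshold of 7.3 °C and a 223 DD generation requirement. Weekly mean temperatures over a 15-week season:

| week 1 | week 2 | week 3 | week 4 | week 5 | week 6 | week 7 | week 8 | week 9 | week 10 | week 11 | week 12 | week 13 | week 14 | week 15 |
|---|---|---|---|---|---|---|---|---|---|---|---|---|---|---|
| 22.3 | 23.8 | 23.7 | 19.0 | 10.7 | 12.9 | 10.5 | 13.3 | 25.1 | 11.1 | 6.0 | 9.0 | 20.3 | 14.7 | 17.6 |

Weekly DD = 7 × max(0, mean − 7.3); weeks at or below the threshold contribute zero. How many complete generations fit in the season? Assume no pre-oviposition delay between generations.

4 generations

Weekly DD (7 × max(0, T̄ − 7.3)): 105.0, 115.5, 114.8, 81.9, 23.8, 39.2, 22.4, 42.0, 124.6, 26.6, 0.0, 11.9, 91.0, 51.8, 72.1.
Season total = 922.6 DD.
Complete generations = ⌊922.6 / 223⌋ = 4.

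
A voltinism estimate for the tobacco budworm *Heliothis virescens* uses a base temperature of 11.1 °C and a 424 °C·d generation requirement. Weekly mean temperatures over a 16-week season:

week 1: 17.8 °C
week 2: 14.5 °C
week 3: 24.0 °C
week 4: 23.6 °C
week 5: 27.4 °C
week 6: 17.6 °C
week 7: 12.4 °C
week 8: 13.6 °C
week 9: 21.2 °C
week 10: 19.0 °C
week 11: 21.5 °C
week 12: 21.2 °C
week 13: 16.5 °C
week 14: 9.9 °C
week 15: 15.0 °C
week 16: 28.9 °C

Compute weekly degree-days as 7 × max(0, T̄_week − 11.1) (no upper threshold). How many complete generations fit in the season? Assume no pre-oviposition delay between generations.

2 generations

Weekly DD (7 × max(0, T̄ − 11.1)): 46.9, 23.8, 90.3, 87.5, 114.1, 45.5, 9.1, 17.5, 70.7, 55.3, 72.8, 70.7, 37.8, 0.0, 27.3, 124.6.
Season total = 893.9 DD.
Complete generations = ⌊893.9 / 424⌋ = 2.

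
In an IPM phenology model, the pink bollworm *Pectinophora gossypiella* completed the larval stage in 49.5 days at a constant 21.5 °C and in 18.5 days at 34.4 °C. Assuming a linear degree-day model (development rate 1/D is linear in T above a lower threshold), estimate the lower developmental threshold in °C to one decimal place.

Under the model K = D·(T − T_b), so D₁·(T₁ − T_b) = D₂·(T₂ − T_b).
49.5·(21.5 − T_b) = 18.5·(34.4 − T_b)
T_b = (49.5·21.5 − 18.5·34.4) / (49.5 − 18.5) = 427.85 / 31.0 = 13.802 °C ≈ 13.8 °C.

13.8 °C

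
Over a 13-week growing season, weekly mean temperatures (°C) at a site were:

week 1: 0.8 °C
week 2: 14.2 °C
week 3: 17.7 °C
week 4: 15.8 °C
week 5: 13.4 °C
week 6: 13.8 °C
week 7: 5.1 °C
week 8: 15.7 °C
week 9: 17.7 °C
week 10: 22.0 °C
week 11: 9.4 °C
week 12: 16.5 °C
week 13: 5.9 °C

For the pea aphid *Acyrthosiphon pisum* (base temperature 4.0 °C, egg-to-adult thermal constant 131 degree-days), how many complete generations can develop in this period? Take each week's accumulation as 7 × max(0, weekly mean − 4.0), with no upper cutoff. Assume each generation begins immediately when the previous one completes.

Weekly DD (7 × max(0, T̄ − 4.0)): 0.0, 71.4, 95.9, 82.6, 65.8, 68.6, 7.7, 81.9, 95.9, 126.0, 37.8, 87.5, 13.3.
Season total = 834.4 DD.
Complete generations = ⌊834.4 / 131⌋ = 6.

6 generations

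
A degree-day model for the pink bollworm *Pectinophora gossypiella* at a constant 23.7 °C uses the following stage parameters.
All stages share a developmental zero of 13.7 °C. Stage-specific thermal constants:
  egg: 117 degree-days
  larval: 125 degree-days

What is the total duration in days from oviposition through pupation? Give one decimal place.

Daily accumulation at 23.7 °C = 23.7 − 13.7 = 10.0 DD/day.
Total K = 117 + 125 = 242 DD.
Total duration = 242 / 10.0 = 24.200 ≈ 24.2 days.

24.2 days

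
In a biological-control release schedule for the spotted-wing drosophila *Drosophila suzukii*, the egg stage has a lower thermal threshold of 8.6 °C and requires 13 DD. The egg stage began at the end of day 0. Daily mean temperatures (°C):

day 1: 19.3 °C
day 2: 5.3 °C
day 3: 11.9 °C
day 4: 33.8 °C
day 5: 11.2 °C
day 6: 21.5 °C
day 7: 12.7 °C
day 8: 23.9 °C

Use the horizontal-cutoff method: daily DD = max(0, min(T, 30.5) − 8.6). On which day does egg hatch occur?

day 3

Daily DD above 8.6 °C (capped at 21.9): 10.7, 0.0, 3.3, 21.9, 2.6, 12.9, 4.1, 15.3.
Cumulative: 10.7, 10.7, 14.0, 35.9, 38.5, 51.4, 55.5, 70.8.
The total first reaches 13 DD on day 3.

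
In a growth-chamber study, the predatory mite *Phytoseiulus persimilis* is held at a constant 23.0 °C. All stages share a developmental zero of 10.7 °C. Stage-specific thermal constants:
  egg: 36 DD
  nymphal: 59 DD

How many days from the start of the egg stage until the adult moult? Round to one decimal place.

Daily accumulation at 23.0 °C = 23.0 − 10.7 = 12.3 DD/day.
Total K = 36 + 59 = 95 DD.
Total duration = 95 / 12.3 = 7.724 ≈ 7.7 days.

7.7 days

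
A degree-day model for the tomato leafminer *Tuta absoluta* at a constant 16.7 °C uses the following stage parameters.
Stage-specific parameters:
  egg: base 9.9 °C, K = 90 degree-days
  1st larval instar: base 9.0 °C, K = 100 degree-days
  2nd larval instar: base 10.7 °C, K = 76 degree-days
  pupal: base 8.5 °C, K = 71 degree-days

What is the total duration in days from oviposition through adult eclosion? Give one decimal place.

47.5 days

egg: 90 / (16.7 − 9.9) = 90 / 6.8 = 13.235 d.
1st larval instar: 100 / (16.7 − 9.0) = 100 / 7.7 = 12.987 d.
2nd larval instar: 76 / (16.7 − 10.7) = 76 / 6.0 = 12.667 d.
pupal: 71 / (16.7 − 8.5) = 71 / 8.2 = 8.659 d.
Sum = 47.548 ≈ 47.5 days.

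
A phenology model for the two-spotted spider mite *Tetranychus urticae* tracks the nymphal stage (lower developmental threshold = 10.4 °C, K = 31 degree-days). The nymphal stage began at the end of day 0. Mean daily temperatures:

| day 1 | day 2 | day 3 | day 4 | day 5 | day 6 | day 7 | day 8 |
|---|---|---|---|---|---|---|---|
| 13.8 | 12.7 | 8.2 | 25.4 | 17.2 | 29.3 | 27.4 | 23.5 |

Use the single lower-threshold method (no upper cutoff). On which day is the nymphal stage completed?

Daily DD above 10.4 °C: 3.4, 2.3, 0.0, 15.0, 6.8, 18.9, 17.0, 13.1.
Cumulative: 3.4, 5.7, 5.7, 20.7, 27.5, 46.4, 63.4, 76.5.
The total first reaches 31 DD on day 6.

day 6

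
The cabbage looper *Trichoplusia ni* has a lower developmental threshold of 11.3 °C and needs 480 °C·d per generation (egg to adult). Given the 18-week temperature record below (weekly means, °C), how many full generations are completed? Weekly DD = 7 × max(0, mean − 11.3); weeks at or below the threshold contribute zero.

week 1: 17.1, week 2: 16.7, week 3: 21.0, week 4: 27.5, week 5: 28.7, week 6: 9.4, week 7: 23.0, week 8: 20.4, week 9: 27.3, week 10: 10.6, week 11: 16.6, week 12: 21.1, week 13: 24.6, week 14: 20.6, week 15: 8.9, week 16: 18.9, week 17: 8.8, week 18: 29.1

2 generations

Weekly DD (7 × max(0, T̄ − 11.3)): 40.6, 37.8, 67.9, 113.4, 121.8, 0.0, 81.9, 63.7, 112.0, 0.0, 37.1, 68.6, 93.1, 65.1, 0.0, 53.2, 0.0, 124.6.
Season total = 1080.8 DD.
Complete generations = ⌊1080.8 / 480⌋ = 2.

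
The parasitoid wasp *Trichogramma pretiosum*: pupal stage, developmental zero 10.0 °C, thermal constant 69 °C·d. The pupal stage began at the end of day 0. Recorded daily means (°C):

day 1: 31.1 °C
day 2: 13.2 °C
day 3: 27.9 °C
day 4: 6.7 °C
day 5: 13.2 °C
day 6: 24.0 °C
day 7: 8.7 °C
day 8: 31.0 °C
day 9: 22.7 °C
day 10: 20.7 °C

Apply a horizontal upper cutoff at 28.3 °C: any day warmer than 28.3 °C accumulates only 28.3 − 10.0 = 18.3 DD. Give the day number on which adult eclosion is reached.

Daily DD above 10.0 °C (capped at 18.3): 18.3, 3.2, 17.9, 0.0, 3.2, 14.0, 0.0, 18.3, 12.7, 10.7.
Cumulative: 18.3, 21.5, 39.4, 39.4, 42.6, 56.6, 56.6, 74.9, 87.6, 98.3.
The total first reaches 69 DD on day 8.

day 8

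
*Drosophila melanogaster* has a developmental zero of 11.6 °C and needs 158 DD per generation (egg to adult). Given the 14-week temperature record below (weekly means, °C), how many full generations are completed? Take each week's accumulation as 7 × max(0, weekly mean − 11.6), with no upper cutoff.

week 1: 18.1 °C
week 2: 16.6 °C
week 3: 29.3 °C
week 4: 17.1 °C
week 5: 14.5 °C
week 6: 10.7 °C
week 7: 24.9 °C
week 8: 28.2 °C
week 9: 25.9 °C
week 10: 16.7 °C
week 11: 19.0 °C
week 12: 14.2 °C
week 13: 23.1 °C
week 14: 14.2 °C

Weekly DD (7 × max(0, T̄ − 11.6)): 45.5, 35.0, 123.9, 38.5, 20.3, 0.0, 93.1, 116.2, 100.1, 35.7, 51.8, 18.2, 80.5, 18.2.
Season total = 777.0 DD.
Complete generations = ⌊777.0 / 158⌋ = 4.

4 generations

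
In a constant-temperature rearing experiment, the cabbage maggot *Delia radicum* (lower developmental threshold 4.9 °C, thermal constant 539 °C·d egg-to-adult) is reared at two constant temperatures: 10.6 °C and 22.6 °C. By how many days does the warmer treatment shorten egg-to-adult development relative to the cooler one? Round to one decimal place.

64.1 days

At 10.6 °C: 539 / (10.6 − 4.9) = 539 / 5.7 = 94.561 d.
At 22.6 °C: 539 / (22.6 − 4.9) = 539 / 17.7 = 30.452 d.
Difference = |94.561 − 30.452| = 64.109 ≈ 64.1 days.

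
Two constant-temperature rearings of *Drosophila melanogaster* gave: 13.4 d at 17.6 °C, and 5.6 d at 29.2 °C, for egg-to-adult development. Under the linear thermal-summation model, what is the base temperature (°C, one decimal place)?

9.3 °C

Linear rate model ⇒ the product D·(T − T_b) is constant across temperatures.
13.4·(17.6 − T_b) = 5.6·(29.2 − T_b)
T_b = (13.4·17.6 − 5.6·29.2) / (13.4 − 5.6) = 72.32 / 7.8 = 9.272 °C ≈ 9.3 °C.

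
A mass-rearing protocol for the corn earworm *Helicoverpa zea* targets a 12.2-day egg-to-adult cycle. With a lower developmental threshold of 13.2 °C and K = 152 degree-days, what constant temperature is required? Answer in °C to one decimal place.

Required daily accumulation = 152 / 12.2 = 12.459 DD/day.
T = T_base + 12.459 = 13.2 + 12.459 = 25.659 ≈ 25.7 °C.

25.7 °C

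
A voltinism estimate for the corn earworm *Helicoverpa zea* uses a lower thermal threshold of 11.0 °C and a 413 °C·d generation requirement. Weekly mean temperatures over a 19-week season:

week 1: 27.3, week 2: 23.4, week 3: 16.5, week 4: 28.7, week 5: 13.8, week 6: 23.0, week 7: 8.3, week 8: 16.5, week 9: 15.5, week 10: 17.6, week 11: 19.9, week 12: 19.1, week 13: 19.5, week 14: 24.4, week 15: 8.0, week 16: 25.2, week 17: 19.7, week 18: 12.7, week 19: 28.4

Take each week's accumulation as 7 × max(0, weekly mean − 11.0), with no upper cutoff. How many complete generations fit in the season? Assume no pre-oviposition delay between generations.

2 generations

Weekly DD (7 × max(0, T̄ − 11.0)): 114.1, 86.8, 38.5, 123.9, 19.6, 84.0, 0.0, 38.5, 31.5, 46.2, 62.3, 56.7, 59.5, 93.8, 0.0, 99.4, 60.9, 11.9, 121.8.
Season total = 1149.4 DD.
Complete generations = ⌊1149.4 / 413⌋ = 2.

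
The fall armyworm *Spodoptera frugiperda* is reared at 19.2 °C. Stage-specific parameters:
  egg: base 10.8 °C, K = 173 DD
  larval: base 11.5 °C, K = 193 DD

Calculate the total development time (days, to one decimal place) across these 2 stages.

45.7 days

egg: 173 / (19.2 − 10.8) = 173 / 8.4 = 20.595 d.
larval: 193 / (19.2 − 11.5) = 193 / 7.7 = 25.065 d.
Sum = 45.660 ≈ 45.7 days.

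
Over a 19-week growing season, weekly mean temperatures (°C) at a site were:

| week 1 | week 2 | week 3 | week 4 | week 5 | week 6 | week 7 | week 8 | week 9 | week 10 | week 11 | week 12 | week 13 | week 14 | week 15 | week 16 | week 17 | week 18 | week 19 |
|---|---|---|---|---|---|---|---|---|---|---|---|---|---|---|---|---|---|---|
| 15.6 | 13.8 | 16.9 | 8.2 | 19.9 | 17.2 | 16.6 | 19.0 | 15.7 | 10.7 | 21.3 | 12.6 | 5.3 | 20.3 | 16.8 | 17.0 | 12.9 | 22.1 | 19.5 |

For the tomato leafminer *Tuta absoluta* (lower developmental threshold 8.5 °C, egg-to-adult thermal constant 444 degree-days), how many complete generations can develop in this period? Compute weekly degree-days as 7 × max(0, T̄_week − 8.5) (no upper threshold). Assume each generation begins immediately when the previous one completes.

2 generations

Weekly DD (7 × max(0, T̄ − 8.5)): 49.7, 37.1, 58.8, 0.0, 79.8, 60.9, 56.7, 73.5, 50.4, 15.4, 89.6, 28.7, 0.0, 82.6, 58.1, 59.5, 30.8, 95.2, 77.0.
Season total = 1003.8 DD.
Complete generations = ⌊1003.8 / 444⌋ = 2.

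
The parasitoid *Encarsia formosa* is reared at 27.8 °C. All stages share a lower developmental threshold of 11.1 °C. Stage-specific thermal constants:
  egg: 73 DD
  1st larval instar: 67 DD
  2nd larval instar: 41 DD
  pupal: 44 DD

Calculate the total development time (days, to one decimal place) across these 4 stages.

Daily accumulation at 27.8 °C = 27.8 − 11.1 = 16.7 DD/day.
Total K = 73 + 67 + 41 + 44 = 225 DD.
Total duration = 225 / 16.7 = 13.473 ≈ 13.5 days.

13.5 days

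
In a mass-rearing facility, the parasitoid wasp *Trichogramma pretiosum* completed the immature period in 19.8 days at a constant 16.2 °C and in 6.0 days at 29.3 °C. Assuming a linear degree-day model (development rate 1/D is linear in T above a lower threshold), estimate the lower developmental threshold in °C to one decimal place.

Equal thermal constants: D₁(T₁ − T_b) = D₂(T₂ − T_b).
19.8·(16.2 − T_b) = 6.0·(29.3 − T_b)
T_b = (19.8·16.2 − 6.0·29.3) / (19.8 − 6.0) = 144.96 / 13.8 = 10.504 °C ≈ 10.5 °C.

10.5 °C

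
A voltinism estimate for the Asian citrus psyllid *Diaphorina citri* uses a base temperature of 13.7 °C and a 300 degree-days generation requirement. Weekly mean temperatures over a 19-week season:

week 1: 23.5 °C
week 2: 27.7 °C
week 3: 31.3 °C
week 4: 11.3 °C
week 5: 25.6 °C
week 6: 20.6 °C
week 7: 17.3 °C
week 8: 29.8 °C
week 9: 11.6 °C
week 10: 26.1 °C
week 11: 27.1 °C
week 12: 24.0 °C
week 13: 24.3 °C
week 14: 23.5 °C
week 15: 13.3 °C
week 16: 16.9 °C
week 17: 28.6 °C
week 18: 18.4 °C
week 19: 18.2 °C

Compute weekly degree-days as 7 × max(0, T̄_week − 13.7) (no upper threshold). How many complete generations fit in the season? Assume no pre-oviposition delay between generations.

Weekly DD (7 × max(0, T̄ − 13.7)): 68.6, 98.0, 123.2, 0.0, 83.3, 48.3, 25.2, 112.7, 0.0, 86.8, 93.8, 72.1, 74.2, 68.6, 0.0, 22.4, 104.3, 32.9, 31.5.
Season total = 1145.9 DD.
Complete generations = ⌊1145.9 / 300⌋ = 3.

3 generations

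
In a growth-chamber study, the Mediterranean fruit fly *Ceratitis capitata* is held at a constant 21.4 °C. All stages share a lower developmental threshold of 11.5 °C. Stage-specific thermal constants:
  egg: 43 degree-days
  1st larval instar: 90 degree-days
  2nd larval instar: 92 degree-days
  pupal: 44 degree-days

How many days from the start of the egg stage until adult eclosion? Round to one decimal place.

Daily accumulation at 21.4 °C = 21.4 − 11.5 = 9.9 DD/day.
Total K = 43 + 90 + 92 + 44 = 269 DD.
Total duration = 269 / 9.9 = 27.172 ≈ 27.2 days.

27.2 days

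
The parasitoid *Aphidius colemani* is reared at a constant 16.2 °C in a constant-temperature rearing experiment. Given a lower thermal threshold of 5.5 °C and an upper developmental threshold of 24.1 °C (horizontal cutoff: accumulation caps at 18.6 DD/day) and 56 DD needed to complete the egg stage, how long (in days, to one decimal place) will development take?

5.2 days

Daily accumulation = 16.2 − 5.5 = 10.7 DD/day.
Duration = 56 / 10.7 = 5.234 ≈ 5.2 days.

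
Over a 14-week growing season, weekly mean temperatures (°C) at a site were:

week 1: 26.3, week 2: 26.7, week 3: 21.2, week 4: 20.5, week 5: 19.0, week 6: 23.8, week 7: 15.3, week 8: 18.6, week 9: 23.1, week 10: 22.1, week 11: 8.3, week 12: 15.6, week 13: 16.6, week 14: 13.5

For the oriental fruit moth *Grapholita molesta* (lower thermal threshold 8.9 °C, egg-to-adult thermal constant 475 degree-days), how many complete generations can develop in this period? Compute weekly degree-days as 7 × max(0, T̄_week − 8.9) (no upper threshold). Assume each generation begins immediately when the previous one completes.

Weekly DD (7 × max(0, T̄ − 8.9)): 121.8, 124.6, 86.1, 81.2, 70.7, 104.3, 44.8, 67.9, 99.4, 92.4, 0.0, 46.9, 53.9, 32.2.
Season total = 1026.2 DD.
Complete generations = ⌊1026.2 / 475⌋ = 2.

2 generations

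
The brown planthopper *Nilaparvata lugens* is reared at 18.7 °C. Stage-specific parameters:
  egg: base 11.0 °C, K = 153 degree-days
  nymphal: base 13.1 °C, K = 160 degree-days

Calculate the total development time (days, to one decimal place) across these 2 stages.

egg: 153 / (18.7 − 11.0) = 153 / 7.7 = 19.870 d.
nymphal: 160 / (18.7 − 13.1) = 160 / 5.6 = 28.571 d.
Sum = 48.442 ≈ 48.4 days.

48.4 days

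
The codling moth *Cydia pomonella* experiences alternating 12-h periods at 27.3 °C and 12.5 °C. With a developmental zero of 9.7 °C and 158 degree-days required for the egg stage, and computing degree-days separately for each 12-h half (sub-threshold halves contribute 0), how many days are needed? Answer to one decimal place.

15.5 days

Day half: max(0, 27.3 − 9.7) × 0.5 = 17.6 × 0.5 = 8.80 DD.
Night half: max(0, 12.5 − 9.7) × 0.5 = 2.8 × 0.5 = 1.40 DD.
Per 24 h: 10.20 DD/day.
Duration = 158 / 10.20 = 15.490 ≈ 15.5 days.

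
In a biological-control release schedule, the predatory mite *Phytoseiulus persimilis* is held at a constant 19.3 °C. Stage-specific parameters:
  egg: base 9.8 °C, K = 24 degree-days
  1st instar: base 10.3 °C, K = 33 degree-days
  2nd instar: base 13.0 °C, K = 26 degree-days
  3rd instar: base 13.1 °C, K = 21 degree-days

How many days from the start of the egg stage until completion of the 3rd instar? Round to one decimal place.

egg: 24 / (19.3 − 9.8) = 24 / 9.5 = 2.526 d.
1st instar: 33 / (19.3 − 10.3) = 33 / 9.0 = 3.667 d.
2nd instar: 26 / (19.3 − 13.0) = 26 / 6.3 = 4.127 d.
3rd instar: 21 / (19.3 − 13.1) = 21 / 6.2 = 3.387 d.
Sum = 13.707 ≈ 13.7 days.

13.7 days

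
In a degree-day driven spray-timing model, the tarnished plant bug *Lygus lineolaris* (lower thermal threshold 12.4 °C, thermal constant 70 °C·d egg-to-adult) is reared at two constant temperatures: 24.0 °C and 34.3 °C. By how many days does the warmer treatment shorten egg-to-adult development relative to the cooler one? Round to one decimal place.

2.8 days

At 24.0 °C: 70 / (24.0 − 12.4) = 70 / 11.6 = 6.034 d.
At 34.3 °C: 70 / (34.3 − 12.4) = 70 / 21.9 = 3.196 d.
Difference = |6.034 − 3.196| = 2.838 ≈ 2.8 days.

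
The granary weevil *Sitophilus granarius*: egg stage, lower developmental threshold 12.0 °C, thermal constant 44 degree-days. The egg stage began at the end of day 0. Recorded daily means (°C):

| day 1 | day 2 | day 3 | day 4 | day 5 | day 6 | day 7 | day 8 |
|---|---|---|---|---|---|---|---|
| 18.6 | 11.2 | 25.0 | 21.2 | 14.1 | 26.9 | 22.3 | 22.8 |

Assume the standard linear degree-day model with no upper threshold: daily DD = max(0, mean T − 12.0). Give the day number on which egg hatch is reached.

day 6

Daily DD above 12.0 °C: 6.6, 0.0, 13.0, 9.2, 2.1, 14.9, 10.3, 10.8.
Cumulative: 6.6, 6.6, 19.6, 28.8, 30.9, 45.8, 56.1, 66.9.
The total first reaches 44 DD on day 6.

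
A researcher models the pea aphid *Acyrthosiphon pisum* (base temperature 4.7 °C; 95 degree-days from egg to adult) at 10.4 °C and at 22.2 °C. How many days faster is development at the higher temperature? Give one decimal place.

At 10.4 °C: 95 / (10.4 − 4.7) = 95 / 5.7 = 16.667 d.
At 22.2 °C: 95 / (22.2 − 4.7) = 95 / 17.5 = 5.429 d.
Difference = |16.667 − 5.429| = 11.238 ≈ 11.2 days.

11.2 days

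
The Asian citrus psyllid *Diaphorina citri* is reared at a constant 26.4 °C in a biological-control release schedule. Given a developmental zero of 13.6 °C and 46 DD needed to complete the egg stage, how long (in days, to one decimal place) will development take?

Daily accumulation = 26.4 − 13.6 = 12.8 DD/day.
Duration = 46 / 12.8 = 3.594 ≈ 3.6 days.

3.6 days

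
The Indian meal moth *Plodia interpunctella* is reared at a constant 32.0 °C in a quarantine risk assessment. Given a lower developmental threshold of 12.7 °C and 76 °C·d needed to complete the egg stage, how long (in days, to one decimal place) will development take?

Daily accumulation = 32.0 − 12.7 = 19.3 DD/day.
Duration = 76 / 19.3 = 3.938 ≈ 3.9 days.

3.9 days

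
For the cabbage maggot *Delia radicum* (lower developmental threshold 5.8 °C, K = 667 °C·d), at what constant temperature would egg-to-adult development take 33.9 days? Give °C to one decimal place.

Required daily accumulation = 667 / 33.9 = 19.676 DD/day.
T = T_base + 19.676 = 5.8 + 19.676 = 25.476 ≈ 25.5 °C.

25.5 °C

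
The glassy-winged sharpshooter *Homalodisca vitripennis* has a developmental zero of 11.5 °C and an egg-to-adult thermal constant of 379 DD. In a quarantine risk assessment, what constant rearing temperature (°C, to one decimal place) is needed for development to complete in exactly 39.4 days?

21.1 °C

Required daily accumulation = 379 / 39.4 = 9.619 DD/day.
T = T_base + 9.619 = 11.5 + 9.619 = 21.119 ≈ 21.1 °C.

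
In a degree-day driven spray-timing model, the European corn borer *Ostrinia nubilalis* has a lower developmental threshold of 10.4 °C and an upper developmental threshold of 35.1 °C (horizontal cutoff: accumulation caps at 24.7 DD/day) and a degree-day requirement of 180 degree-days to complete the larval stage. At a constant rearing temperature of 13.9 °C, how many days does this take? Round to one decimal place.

51.4 days

Daily accumulation = 13.9 − 10.4 = 3.5 DD/day.
Duration = 180 / 3.5 = 51.429 ≈ 51.4 days.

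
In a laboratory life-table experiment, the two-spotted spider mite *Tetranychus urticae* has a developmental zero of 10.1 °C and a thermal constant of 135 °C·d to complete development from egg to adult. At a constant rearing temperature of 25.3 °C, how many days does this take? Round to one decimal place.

Daily accumulation = 25.3 − 10.1 = 15.2 DD/day.
Duration = 135 / 15.2 = 8.882 ≈ 8.9 days.

8.9 days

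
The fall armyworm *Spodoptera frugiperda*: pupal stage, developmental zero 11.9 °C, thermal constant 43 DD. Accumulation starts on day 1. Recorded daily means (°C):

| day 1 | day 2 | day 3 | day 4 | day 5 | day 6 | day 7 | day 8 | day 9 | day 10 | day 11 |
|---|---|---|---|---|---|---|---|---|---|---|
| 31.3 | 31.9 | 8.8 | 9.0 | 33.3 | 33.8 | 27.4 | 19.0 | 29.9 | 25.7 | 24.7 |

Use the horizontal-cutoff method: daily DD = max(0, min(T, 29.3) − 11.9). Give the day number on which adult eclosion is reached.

Daily DD above 11.9 °C (capped at 17.4): 17.4, 17.4, 0.0, 0.0, 17.4, 17.4, 15.5, 7.1, 17.4, 13.8, 12.8.
Cumulative: 17.4, 34.8, 34.8, 34.8, 52.2, 69.6, 85.1, 92.2, 109.6, 123.4, 136.2.
The total first reaches 43 DD on day 5.

day 5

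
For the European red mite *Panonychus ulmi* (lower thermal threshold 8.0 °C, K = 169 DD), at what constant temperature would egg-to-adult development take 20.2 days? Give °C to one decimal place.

16.4 °C

Required daily accumulation = 169 / 20.2 = 8.366 DD/day.
T = T_base + 8.366 = 8.0 + 8.366 = 16.366 ≈ 16.4 °C.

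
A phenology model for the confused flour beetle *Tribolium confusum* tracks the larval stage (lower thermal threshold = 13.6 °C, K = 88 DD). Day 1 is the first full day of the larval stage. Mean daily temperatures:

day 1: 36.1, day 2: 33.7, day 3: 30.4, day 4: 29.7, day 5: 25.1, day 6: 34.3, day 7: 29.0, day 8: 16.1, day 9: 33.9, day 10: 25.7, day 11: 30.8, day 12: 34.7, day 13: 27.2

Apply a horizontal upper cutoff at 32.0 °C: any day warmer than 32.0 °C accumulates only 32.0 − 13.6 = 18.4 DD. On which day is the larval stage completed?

Daily DD above 13.6 °C (capped at 18.4): 18.4, 18.4, 16.8, 16.1, 11.5, 18.4, 15.4, 2.5, 18.4, 12.1, 17.2, 18.4, 13.6.
Cumulative: 18.4, 36.8, 53.6, 69.7, 81.2, 99.6, 115.0, 117.5, 135.9, 148.0, 165.2, 183.6, 197.2.
The total first reaches 88 DD on day 6.

day 6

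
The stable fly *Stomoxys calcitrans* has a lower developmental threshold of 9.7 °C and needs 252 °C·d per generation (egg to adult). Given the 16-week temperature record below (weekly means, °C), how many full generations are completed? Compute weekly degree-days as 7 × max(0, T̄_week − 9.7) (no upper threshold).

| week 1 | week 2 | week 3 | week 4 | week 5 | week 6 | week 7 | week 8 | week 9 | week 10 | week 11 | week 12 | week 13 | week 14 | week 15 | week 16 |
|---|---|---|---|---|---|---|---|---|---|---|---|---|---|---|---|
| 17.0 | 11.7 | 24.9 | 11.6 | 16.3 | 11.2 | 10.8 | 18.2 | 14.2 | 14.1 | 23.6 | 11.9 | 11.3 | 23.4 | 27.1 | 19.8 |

Weekly DD (7 × max(0, T̄ − 9.7)): 51.1, 14.0, 106.4, 13.3, 46.2, 10.5, 7.7, 59.5, 31.5, 30.8, 97.3, 15.4, 11.2, 95.9, 121.8, 70.7.
Season total = 783.3 DD.
Complete generations = ⌊783.3 / 252⌋ = 3.

3 generations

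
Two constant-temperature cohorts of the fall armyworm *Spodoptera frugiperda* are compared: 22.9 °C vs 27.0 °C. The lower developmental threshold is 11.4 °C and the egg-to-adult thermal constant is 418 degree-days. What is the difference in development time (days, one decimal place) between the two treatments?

9.6 days

At 22.9 °C: 418 / (22.9 − 11.4) = 418 / 11.5 = 36.348 d.
At 27.0 °C: 418 / (27.0 − 11.4) = 418 / 15.6 = 26.795 d.
Difference = |36.348 − 26.795| = 9.553 ≈ 9.6 days.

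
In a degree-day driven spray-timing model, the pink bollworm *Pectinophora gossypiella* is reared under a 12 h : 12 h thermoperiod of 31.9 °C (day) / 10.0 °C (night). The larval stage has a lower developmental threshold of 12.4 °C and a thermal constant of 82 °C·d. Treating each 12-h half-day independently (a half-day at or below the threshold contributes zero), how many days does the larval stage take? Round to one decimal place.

Day half: max(0, 31.9 − 12.4) × 0.5 = 19.5 × 0.5 = 9.75 DD.
Night half: max(0, 10.0 − 12.4) × 0.5 = 0.0 × 0.5 = 0.00 DD.
Per 24 h: 9.75 DD/day.
Duration = 82 / 9.75 = 8.410 ≈ 8.4 days.

8.4 days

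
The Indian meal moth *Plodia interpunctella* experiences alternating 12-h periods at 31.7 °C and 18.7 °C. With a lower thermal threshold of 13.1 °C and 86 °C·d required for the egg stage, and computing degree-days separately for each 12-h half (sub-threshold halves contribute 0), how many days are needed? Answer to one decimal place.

Day half: max(0, 31.7 − 13.1) × 0.5 = 18.6 × 0.5 = 9.30 DD.
Night half: max(0, 18.7 − 13.1) × 0.5 = 5.6 × 0.5 = 2.80 DD.
Per 24 h: 12.10 DD/day.
Duration = 86 / 12.10 = 7.107 ≈ 7.1 days.

7.1 days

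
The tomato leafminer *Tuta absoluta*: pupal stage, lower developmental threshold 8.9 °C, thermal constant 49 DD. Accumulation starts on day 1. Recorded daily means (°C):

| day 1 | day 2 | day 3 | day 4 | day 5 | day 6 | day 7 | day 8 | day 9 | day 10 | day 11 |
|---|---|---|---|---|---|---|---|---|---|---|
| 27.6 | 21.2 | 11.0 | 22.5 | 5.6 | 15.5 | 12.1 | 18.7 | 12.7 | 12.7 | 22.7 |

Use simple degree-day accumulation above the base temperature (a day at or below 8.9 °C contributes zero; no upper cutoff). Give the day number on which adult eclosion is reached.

day 6

Daily DD above 8.9 °C: 18.7, 12.3, 2.1, 13.6, 0.0, 6.6, 3.2, 9.8, 3.8, 3.8, 13.8.
Cumulative: 18.7, 31.0, 33.1, 46.7, 46.7, 53.3, 56.5, 66.3, 70.1, 73.9, 87.7.
The total first reaches 49 DD on day 6.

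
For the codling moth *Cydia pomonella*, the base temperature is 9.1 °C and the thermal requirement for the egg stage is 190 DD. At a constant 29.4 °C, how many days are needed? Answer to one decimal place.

9.4 days

Daily accumulation = 29.4 − 9.1 = 20.3 DD/day.
Duration = 190 / 20.3 = 9.360 ≈ 9.4 days.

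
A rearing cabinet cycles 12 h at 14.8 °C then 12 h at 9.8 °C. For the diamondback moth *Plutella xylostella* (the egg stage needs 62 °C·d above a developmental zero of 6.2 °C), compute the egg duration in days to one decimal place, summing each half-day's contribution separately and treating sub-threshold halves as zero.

10.2 days

Day half: max(0, 14.8 − 6.2) × 0.5 = 8.6 × 0.5 = 4.30 DD.
Night half: max(0, 9.8 − 6.2) × 0.5 = 3.6 × 0.5 = 1.80 DD.
Per 24 h: 6.10 DD/day.
Duration = 62 / 6.10 = 10.164 ≈ 10.2 days.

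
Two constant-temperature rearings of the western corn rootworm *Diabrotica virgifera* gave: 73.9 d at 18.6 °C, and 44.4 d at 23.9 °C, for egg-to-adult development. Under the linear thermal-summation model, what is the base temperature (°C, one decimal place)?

Under the model K = D·(T − T_b), so D₁·(T₁ − T_b) = D₂·(T₂ − T_b).
73.9·(18.6 − T_b) = 44.4·(23.9 − T_b)
T_b = (73.9·18.6 − 44.4·23.9) / (73.9 − 44.4) = 313.38 / 29.5 = 10.623 °C ≈ 10.6 °C.

10.6 °C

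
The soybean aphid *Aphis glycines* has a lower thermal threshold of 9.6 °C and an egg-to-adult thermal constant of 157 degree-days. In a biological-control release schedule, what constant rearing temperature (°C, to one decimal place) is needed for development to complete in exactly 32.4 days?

14.4 °C

Required daily accumulation = 157 / 32.4 = 4.846 DD/day.
T = T_base + 4.846 = 9.6 + 4.846 = 14.446 ≈ 14.4 °C.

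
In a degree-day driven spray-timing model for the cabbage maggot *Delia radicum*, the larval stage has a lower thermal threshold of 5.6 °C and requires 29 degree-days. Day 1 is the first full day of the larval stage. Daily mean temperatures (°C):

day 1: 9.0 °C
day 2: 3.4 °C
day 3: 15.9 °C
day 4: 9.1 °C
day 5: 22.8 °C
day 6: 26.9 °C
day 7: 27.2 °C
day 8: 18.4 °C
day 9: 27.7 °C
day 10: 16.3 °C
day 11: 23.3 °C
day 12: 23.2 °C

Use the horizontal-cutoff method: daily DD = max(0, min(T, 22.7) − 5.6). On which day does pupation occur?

Daily DD above 5.6 °C (capped at 17.1): 3.4, 0.0, 10.3, 3.5, 17.1, 17.1, 17.1, 12.8, 17.1, 10.7, 17.1, 17.1.
Cumulative: 3.4, 3.4, 13.7, 17.2, 34.3, 51.4, 68.5, 81.3, 98.4, 109.1, 126.2, 143.3.
The total first reaches 29 DD on day 5.

day 5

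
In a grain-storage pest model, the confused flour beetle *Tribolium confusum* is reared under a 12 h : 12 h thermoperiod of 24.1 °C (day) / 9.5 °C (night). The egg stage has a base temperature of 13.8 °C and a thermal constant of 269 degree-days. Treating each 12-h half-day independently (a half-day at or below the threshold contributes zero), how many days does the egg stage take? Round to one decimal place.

Day half: max(0, 24.1 − 13.8) × 0.5 = 10.3 × 0.5 = 5.15 DD.
Night half: max(0, 9.5 − 13.8) × 0.5 = 0.0 × 0.5 = 0.00 DD.
Per 24 h: 5.15 DD/day.
Duration = 269 / 5.15 = 52.233 ≈ 52.2 days.

52.2 days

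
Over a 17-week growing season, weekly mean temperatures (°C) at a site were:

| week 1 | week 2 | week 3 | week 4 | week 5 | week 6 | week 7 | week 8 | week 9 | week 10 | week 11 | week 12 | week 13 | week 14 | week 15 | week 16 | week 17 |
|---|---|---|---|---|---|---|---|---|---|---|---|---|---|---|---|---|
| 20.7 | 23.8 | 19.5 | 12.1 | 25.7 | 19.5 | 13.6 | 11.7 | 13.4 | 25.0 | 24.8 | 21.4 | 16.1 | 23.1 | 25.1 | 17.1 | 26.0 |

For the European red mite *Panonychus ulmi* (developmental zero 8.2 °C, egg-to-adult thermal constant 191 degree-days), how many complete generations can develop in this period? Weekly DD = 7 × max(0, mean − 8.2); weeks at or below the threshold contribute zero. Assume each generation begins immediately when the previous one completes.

7 generations

Weekly DD (7 × max(0, T̄ − 8.2)): 87.5, 109.2, 79.1, 27.3, 122.5, 79.1, 37.8, 24.5, 36.4, 117.6, 116.2, 92.4, 55.3, 104.3, 118.3, 62.3, 124.6.
Season total = 1394.4 DD.
Complete generations = ⌊1394.4 / 191⌋ = 7.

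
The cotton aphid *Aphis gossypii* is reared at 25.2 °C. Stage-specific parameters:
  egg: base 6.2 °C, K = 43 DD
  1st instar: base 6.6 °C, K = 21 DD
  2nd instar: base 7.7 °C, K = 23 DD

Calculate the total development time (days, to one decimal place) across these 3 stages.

egg: 43 / (25.2 − 6.2) = 43 / 19.0 = 2.263 d.
1st instar: 21 / (25.2 − 6.6) = 21 / 18.6 = 1.129 d.
2nd instar: 23 / (25.2 − 7.7) = 23 / 17.5 = 1.314 d.
Sum = 4.706 ≈ 4.7 days.

4.7 days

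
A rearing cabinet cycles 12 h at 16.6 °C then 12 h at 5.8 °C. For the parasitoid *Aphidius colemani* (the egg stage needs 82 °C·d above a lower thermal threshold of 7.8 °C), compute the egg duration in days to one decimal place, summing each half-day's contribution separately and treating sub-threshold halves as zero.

Day half: max(0, 16.6 − 7.8) × 0.5 = 8.8 × 0.5 = 4.40 DD.
Night half: max(0, 5.8 − 7.8) × 0.5 = 0.0 × 0.5 = 0.00 DD.
Per 24 h: 4.40 DD/day.
Duration = 82 / 4.40 = 18.636 ≈ 18.6 days.

18.6 days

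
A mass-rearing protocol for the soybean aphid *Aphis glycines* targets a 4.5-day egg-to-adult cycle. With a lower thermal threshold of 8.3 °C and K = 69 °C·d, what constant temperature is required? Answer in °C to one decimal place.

23.6 °C

Required daily accumulation = 69 / 4.5 = 15.333 DD/day.
T = T_base + 15.333 = 8.3 + 15.333 = 23.633 ≈ 23.6 °C.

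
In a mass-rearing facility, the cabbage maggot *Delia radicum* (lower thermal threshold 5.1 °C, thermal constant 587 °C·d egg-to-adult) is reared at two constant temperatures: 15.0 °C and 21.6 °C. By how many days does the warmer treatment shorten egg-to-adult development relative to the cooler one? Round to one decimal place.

At 15.0 °C: 587 / (15.0 − 5.1) = 587 / 9.9 = 59.293 d.
At 21.6 °C: 587 / (21.6 − 5.1) = 587 / 16.5 = 35.576 d.
Difference = |59.293 − 35.576| = 23.717 ≈ 23.7 days.

23.7 days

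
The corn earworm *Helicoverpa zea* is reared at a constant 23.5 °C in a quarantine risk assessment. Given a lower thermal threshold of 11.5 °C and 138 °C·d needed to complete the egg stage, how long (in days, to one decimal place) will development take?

Daily accumulation = 23.5 − 11.5 = 12.0 DD/day.
Duration = 138 / 12.0 = 11.500 ≈ 11.5 days.

11.5 days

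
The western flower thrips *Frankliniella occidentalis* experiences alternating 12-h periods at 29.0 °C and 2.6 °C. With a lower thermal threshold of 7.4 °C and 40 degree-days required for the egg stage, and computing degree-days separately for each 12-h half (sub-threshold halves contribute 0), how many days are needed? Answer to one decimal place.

Day half: max(0, 29.0 − 7.4) × 0.5 = 21.6 × 0.5 = 10.80 DD.
Night half: max(0, 2.6 − 7.4) × 0.5 = 0.0 × 0.5 = 0.00 DD.
Per 24 h: 10.80 DD/day.
Duration = 40 / 10.80 = 3.704 ≈ 3.7 days.

3.7 days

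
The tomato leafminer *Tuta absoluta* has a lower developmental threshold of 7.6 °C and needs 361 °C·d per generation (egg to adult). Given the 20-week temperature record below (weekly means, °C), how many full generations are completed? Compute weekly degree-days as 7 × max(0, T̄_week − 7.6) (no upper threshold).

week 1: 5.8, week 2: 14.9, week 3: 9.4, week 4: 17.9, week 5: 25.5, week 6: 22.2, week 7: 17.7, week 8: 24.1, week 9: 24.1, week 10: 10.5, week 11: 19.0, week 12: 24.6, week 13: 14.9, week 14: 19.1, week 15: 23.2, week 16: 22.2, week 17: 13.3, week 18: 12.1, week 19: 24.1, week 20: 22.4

4 generations

Weekly DD (7 × max(0, T̄ − 7.6)): 0.0, 51.1, 12.6, 72.1, 125.3, 102.2, 70.7, 115.5, 115.5, 20.3, 79.8, 119.0, 51.1, 80.5, 109.2, 102.2, 39.9, 31.5, 115.5, 103.6.
Season total = 1517.6 DD.
Complete generations = ⌊1517.6 / 361⌋ = 4.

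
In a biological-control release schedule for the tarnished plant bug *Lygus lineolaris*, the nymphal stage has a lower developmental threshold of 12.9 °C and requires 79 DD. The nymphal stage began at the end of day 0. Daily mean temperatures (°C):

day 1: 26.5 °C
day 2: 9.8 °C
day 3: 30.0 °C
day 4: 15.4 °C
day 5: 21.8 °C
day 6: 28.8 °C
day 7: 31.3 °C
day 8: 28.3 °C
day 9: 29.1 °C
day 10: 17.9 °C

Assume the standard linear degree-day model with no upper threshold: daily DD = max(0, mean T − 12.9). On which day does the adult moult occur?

Daily DD above 12.9 °C: 13.6, 0.0, 17.1, 2.5, 8.9, 15.9, 18.4, 15.4, 16.2, 5.0.
Cumulative: 13.6, 13.6, 30.7, 33.2, 42.1, 58.0, 76.4, 91.8, 108.0, 113.0.
The total first reaches 79 DD on day 8.

day 8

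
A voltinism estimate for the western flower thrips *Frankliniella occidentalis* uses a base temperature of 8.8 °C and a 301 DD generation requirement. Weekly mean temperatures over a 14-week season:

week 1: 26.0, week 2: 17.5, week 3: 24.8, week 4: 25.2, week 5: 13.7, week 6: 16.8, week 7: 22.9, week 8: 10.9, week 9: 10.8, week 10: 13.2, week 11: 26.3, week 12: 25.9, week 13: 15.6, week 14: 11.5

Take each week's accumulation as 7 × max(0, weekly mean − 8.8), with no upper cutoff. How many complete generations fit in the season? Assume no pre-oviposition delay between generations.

Weekly DD (7 × max(0, T̄ − 8.8)): 120.4, 60.9, 112.0, 114.8, 34.3, 56.0, 98.7, 14.7, 14.0, 30.8, 122.5, 119.7, 47.6, 18.9.
Season total = 965.3 DD.
Complete generations = ⌊965.3 / 301⌋ = 3.

3 generations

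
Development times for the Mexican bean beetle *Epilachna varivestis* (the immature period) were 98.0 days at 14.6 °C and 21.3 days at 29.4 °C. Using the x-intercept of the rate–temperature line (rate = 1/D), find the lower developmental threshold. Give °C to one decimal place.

10.5 °C

Equal thermal constants: D₁(T₁ − T_b) = D₂(T₂ − T_b).
98.0·(14.6 − T_b) = 21.3·(29.4 − T_b)
T_b = (98.0·14.6 − 21.3·29.4) / (98.0 − 21.3) = 804.58 / 76.7 = 10.490 °C ≈ 10.5 °C.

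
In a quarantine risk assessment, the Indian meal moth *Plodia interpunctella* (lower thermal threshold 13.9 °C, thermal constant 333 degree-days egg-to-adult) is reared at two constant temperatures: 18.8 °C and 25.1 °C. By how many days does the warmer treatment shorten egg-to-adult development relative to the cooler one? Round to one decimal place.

38.2 days

At 18.8 °C: 333 / (18.8 − 13.9) = 333 / 4.9 = 67.959 d.
At 25.1 °C: 333 / (25.1 − 13.9) = 333 / 11.2 = 29.732 d.
Difference = |67.959 − 29.732| = 38.227 ≈ 38.2 days.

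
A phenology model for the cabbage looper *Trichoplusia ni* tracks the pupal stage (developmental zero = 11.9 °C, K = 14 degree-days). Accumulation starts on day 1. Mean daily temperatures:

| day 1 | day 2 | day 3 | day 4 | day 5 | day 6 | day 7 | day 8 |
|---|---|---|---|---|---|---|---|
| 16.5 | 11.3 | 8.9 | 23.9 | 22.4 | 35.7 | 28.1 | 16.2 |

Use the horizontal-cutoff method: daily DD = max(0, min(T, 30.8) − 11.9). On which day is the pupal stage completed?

Daily DD above 11.9 °C (capped at 18.9): 4.6, 0.0, 0.0, 12.0, 10.5, 18.9, 16.2, 4.3.
Cumulative: 4.6, 4.6, 4.6, 16.6, 27.1, 46.0, 62.2, 66.5.
The total first reaches 14 DD on day 4.

day 4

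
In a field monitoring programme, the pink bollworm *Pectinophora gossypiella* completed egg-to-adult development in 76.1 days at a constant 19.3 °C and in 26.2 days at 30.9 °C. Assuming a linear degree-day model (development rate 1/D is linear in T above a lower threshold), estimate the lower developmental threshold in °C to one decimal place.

13.2 °C

Under the model K = D·(T − T_b), so D₁·(T₁ − T_b) = D₂·(T₂ − T_b).
76.1·(19.3 − T_b) = 26.2·(30.9 − T_b)
T_b = (76.1·19.3 − 26.2·30.9) / (76.1 − 26.2) = 659.15 / 49.9 = 13.209 °C ≈ 13.2 °C.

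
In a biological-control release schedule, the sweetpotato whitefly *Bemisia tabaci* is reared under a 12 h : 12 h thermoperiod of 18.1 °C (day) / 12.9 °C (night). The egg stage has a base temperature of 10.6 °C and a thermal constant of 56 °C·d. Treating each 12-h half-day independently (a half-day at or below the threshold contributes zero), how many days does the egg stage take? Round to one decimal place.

Day half: max(0, 18.1 − 10.6) × 0.5 = 7.5 × 0.5 = 3.75 DD.
Night half: max(0, 12.9 − 10.6) × 0.5 = 2.3 × 0.5 = 1.15 DD.
Per 24 h: 4.90 DD/day.
Duration = 56 / 4.90 = 11.429 ≈ 11.4 days.

11.4 days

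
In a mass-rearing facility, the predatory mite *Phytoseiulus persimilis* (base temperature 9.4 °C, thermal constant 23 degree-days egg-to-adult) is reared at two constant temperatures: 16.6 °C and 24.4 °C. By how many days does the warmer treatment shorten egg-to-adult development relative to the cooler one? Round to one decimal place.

At 16.6 °C: 23 / (16.6 − 9.4) = 23 / 7.2 = 3.194 d.
At 24.4 °C: 23 / (24.4 − 9.4) = 23 / 15.0 = 1.533 d.
Difference = |3.194 − 1.533| = 1.661 ≈ 1.7 days.

1.7 days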